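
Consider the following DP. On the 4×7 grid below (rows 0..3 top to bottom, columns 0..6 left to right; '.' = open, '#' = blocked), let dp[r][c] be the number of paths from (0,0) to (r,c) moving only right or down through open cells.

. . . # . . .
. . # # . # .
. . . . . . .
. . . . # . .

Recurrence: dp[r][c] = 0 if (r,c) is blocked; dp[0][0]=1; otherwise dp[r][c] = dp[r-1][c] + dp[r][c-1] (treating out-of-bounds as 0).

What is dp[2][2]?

3

r\c   0   1   2   3   4   5   6
  0   1   1   1   0   0   0   0
  1   1   2   0   0   0   0   0
  2   1   3   3   3   3   3   3
  3   1   4   7  10   0   3   6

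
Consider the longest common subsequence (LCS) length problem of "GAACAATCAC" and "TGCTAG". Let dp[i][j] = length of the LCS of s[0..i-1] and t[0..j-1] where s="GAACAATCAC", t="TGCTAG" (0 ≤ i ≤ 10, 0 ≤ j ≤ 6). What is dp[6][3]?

   ''  T  G  C  T  A  G
''  0  0  0  0  0  0  0
 G  0  0  1  1  1  1  1
 A  0  0  1  1  1  2  2
 A  0  0  1  1  1  2  2
 C  0  0  1  2  2  2  2
 A  0  0  1  2  2  3  3
 A  0  0  1  2  2  3  3
 T  0  1  1  2  3  3  3
 C  0  1  1  2  3  3  3
 A  0  1  1  2  3  4  4
 C  0  1  1  2  3  4  4

2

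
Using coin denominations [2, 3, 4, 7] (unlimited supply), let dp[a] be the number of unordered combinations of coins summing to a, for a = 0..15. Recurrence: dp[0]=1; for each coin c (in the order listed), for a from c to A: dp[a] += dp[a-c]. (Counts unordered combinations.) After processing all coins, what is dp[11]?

6

after  coin     0     1     2     3     4     5     6     7     8     9    10    11    12    13    14    15
          2     1     0     1     0     1     0     1     0     1     0     1     0     1     0     1     0
          3     1     0     1     1     1     1     2     1     2     2     2     2     3     2     3     3
          4     1     0     1     1     2     1     3     2     4     3     5     4     7     5     8     7
          7     1     0     1     1     2     1     3     3     4     4     6     6     8     8    11    11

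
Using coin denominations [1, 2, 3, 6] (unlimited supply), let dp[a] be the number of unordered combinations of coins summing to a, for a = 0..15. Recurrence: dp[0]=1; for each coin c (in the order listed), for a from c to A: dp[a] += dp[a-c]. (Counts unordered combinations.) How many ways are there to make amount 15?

after  coin     0     1     2     3     4     5     6     7     8     9    10    11    12    13    14    15
          1     1     1     1     1     1     1     1     1     1     1     1     1     1     1     1     1
          2     1     1     2     2     3     3     4     4     5     5     6     6     7     7     8     8
          3     1     1     2     3     4     5     7     8    10    12    14    16    19    21    24    27
          6     1     1     2     3     4     5     8     9    12    15    18    21    27    30    36    42

42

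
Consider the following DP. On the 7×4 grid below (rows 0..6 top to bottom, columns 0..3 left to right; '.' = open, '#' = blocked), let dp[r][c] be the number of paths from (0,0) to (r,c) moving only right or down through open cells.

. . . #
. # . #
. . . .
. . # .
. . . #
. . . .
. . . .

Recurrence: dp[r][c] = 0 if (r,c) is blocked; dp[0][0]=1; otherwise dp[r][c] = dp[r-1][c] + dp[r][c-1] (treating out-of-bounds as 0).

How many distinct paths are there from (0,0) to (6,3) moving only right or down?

19

r\c   0   1   2   3
  0   1   1   1   0
  1   1   0   1   0
  2   1   1   2   2
  3   1   2   0   2
  4   1   3   3   0
  5   1   4   7   7
  6   1   5  12  19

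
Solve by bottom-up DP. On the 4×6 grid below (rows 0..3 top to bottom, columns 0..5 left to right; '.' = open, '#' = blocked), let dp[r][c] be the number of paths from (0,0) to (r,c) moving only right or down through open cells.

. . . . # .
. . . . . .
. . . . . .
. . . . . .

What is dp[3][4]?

34

r\c   0   1   2   3   4   5
  0   1   1   1   1   0   0
  1   1   2   3   4   4   4
  2   1   3   6  10  14  18
  3   1   4  10  20  34  52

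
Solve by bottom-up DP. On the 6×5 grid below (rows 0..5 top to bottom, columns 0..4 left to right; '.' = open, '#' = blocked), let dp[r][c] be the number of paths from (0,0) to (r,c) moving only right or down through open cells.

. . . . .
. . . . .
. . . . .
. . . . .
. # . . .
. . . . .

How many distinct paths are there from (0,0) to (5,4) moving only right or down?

r\c   0   1   2   3   4
  0   1   1   1   1   1
  1   1   2   3   4   5
  2   1   3   6  10  15
  3   1   4  10  20  35
  4   1   0  10  30  65
  5   1   1  11  41 106

106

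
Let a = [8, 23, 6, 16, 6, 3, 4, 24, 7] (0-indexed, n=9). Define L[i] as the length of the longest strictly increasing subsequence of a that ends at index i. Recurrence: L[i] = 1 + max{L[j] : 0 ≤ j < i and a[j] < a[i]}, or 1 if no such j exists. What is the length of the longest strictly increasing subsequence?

   i    0    1    2    3    4    5    6    7    8
a[i]    8   23    6   16    6    3    4   24    7
L[i]    1    2    1    2    1    1    2    3    3

3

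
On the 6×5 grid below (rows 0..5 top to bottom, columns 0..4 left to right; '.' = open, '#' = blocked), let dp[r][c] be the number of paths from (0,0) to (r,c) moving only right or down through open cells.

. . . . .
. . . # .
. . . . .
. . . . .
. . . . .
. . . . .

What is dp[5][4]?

106

r\c   0   1   2   3   4
  0   1   1   1   1   1
  1   1   2   3   0   1
  2   1   3   6   6   7
  3   1   4  10  16  23
  4   1   5  15  31  54
  5   1   6  21  52 106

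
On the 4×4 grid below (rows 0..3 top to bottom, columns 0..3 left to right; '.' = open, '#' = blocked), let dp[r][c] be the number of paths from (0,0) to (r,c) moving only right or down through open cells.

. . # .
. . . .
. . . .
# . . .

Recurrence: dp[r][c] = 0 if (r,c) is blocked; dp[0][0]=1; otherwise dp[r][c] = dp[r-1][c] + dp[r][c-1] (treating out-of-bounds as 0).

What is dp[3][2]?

8

r\c   0   1   2   3
  0   1   1   0   0
  1   1   2   2   2
  2   1   3   5   7
  3   0   3   8  15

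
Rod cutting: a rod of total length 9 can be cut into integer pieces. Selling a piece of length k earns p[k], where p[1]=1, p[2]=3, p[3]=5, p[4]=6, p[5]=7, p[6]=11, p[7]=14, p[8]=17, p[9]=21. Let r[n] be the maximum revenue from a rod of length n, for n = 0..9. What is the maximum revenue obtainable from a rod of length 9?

21

   n    0    1    2    3    4    5    6    7    8    9
r[n]    0    1    3    5    6    8   11   14   17   21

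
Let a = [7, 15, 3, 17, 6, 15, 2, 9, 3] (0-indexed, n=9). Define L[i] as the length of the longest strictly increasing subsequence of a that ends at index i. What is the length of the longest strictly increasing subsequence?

   i    0    1    2    3    4    5    6    7    8
a[i]    7   15    3   17    6   15    2    9    3
L[i]    1    2    1    3    2    3    1    3    2

3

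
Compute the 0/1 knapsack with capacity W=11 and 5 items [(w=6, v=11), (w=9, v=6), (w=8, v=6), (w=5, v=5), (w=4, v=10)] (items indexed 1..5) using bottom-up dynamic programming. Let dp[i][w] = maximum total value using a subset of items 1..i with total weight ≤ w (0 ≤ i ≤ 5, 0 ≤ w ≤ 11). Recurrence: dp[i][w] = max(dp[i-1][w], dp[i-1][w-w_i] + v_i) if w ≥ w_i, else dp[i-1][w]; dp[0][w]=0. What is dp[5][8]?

11

i\w   0   1   2   3   4   5   6   7   8   9  10  11
  0   0   0   0   0   0   0   0   0   0   0   0   0
  1   0   0   0   0   0   0  11  11  11  11  11  11
  2   0   0   0   0   0   0  11  11  11  11  11  11
  3   0   0   0   0   0   0  11  11  11  11  11  11
  4   0   0   0   0   0   5  11  11  11  11  11  16
  5   0   0   0   0  10  10  11  11  11  15  21  21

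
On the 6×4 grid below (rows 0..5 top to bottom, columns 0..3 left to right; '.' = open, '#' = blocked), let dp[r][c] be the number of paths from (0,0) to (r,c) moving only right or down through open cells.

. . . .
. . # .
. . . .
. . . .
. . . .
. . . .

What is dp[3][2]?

r\c   0   1   2   3
  0   1   1   1   1
  1   1   2   0   1
  2   1   3   3   4
  3   1   4   7  11
  4   1   5  12  23
  5   1   6  18  41

7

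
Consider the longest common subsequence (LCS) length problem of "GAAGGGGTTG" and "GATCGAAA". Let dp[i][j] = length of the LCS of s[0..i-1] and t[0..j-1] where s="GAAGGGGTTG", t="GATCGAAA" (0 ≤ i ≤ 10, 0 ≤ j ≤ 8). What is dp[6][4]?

2

   ''  G  A  T  C  G  A  A  A
''  0  0  0  0  0  0  0  0  0
 G  0  1  1  1  1  1  1  1  1
 A  0  1  2  2  2  2  2  2  2
 A  0  1  2  2  2  2  3  3  3
 G  0  1  2  2  2  3  3  3  3
 G  0  1  2  2  2  3  3  3  3
 G  0  1  2  2  2  3  3  3  3
 G  0  1  2  2  2  3  3  3  3
 T  0  1  2  3  3  3  3  3  3
 T  0  1  2  3  3  3  3  3  3
 G  0  1  2  3  3  4  4  4  4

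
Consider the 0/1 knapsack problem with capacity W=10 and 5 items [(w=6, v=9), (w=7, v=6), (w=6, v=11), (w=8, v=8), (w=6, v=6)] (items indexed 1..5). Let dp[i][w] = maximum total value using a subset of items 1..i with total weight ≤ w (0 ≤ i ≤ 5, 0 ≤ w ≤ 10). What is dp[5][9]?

11

i\w   0   1   2   3   4   5   6   7   8   9  10
  0   0   0   0   0   0   0   0   0   0   0   0
  1   0   0   0   0   0   0   9   9   9   9   9
  2   0   0   0   0   0   0   9   9   9   9   9
  3   0   0   0   0   0   0  11  11  11  11  11
  4   0   0   0   0   0   0  11  11  11  11  11
  5   0   0   0   0   0   0  11  11  11  11  11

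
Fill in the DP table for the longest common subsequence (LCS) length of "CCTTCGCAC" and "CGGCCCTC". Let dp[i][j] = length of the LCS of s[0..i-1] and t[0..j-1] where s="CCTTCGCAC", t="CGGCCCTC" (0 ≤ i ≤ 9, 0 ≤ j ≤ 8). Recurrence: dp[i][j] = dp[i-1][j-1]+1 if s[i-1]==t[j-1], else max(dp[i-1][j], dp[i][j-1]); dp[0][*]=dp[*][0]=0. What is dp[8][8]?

4

   ''  C  G  G  C  C  C  T  C
''  0  0  0  0  0  0  0  0  0
 C  0  1  1  1  1  1  1  1  1
 C  0  1  1  1  2  2  2  2  2
 T  0  1  1  1  2  2  2  3  3
 T  0  1  1  1  2  2  2  3  3
 C  0  1  1  1  2  3  3  3  4
 G  0  1  2  2  2  3  3  3  4
 C  0  1  2  2  3  3  4  4  4
 A  0  1  2  2  3  3  4  4  4
 C  0  1  2  2  3  4  4  4  5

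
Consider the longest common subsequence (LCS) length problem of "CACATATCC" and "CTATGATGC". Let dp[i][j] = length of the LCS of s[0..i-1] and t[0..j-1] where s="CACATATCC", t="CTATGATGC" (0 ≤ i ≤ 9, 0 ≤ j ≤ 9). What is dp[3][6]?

2

   ''  C  T  A  T  G  A  T  G  C
''  0  0  0  0  0  0  0  0  0  0
 C  0  1  1  1  1  1  1  1  1  1
 A  0  1  1  2  2  2  2  2  2  2
 C  0  1  1  2  2  2  2  2  2  3
 A  0  1  1  2  2  2  3  3  3  3
 T  0  1  2  2  3  3  3  4  4  4
 A  0  1  2  3  3  3  4  4  4  4
 T  0  1  2  3  4  4  4  5  5  5
 C  0  1  2  3  4  4  4  5  5  6
 C  0  1  2  3  4  4  4  5  5  6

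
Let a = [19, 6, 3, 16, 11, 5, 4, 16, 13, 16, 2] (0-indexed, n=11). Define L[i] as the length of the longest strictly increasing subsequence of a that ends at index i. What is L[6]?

2

   i    0    1    2    3    4    5    6    7    8    9   10
a[i]   19    6    3   16   11    5    4   16   13   16    2
L[i]    1    1    1    2    2    2    2    3    3    4    1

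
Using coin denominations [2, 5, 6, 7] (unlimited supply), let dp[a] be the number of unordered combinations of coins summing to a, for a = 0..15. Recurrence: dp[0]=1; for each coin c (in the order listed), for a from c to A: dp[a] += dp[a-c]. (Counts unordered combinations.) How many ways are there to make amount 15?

after  coin     0     1     2     3     4     5     6     7     8     9    10    11    12    13    14    15
          2     1     0     1     0     1     0     1     0     1     0     1     0     1     0     1     0
          5     1     0     1     0     1     1     1     1     1     1     2     1     2     1     2     2
          6     1     0     1     0     1     1     2     1     2     1     3     2     4     2     4     3
          7     1     0     1     0     1     1     2     2     2     2     3     3     5     4     6     5

5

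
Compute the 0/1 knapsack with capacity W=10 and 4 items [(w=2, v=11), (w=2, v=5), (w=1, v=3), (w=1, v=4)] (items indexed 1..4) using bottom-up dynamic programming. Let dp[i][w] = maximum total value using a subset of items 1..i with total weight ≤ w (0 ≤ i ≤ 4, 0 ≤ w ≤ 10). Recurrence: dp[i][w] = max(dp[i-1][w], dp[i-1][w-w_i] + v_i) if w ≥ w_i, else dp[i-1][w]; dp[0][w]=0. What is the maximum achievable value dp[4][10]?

23

i\w   0   1   2   3   4   5   6   7   8   9  10
  0   0   0   0   0   0   0   0   0   0   0   0
  1   0   0  11  11  11  11  11  11  11  11  11
  2   0   0  11  11  16  16  16  16  16  16  16
  3   0   3  11  14  16  19  19  19  19  19  19
  4   0   4  11  15  18  20  23  23  23  23  23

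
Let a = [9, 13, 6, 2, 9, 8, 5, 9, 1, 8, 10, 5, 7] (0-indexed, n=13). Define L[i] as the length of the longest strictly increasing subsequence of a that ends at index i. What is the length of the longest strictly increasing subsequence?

   i    0    1    2    3    4    5    6    7    8    9   10   11   12
a[i]    9   13    6    2    9    8    5    9    1    8   10    5    7
L[i]    1    2    1    1    2    2    2    3    1    3    4    2    3

4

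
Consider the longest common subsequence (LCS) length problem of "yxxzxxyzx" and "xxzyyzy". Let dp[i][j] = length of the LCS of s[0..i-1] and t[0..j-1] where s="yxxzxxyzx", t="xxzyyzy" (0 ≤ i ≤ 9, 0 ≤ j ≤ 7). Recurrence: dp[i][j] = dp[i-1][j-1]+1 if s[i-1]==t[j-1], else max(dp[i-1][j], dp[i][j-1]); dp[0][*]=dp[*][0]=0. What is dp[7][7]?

4

   ''  x  x  z  y  y  z  y
''  0  0  0  0  0  0  0  0
 y  0  0  0  0  1  1  1  1
 x  0  1  1  1  1  1  1  1
 x  0  1  2  2  2  2  2  2
 z  0  1  2  3  3  3  3  3
 x  0  1  2  3  3  3  3  3
 x  0  1  2  3  3  3  3  3
 y  0  1  2  3  4  4  4  4
 z  0  1  2  3  4  4  5  5
 x  0  1  2  3  4  4  5  5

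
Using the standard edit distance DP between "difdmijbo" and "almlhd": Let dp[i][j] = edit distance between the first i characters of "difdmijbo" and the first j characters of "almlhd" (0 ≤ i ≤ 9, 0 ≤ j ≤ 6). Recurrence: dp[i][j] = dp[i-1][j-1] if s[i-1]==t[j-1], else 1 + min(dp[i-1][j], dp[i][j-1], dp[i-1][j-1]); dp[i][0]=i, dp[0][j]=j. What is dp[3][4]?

   ''  a  l  m  l  h  d
''  0  1  2  3  4  5  6
 d  1  1  2  3  4  5  5
 i  2  2  2  3  4  5  6
 f  3  3  3  3  4  5  6
 d  4  4  4  4  4  5  5
 m  5  5  5  4  5  5  6
 i  6  6  6  5  5  6  6
 j  7  7  7  6  6  6  7
 b  8  8  8  7  7  7  7
 o  9  9  9  8  8  8  8

4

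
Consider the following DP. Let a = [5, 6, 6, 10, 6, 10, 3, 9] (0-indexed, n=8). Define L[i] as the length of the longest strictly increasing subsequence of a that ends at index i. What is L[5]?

   i    0    1    2    3    4    5    6    7
a[i]    5    6    6   10    6   10    3    9
L[i]    1    2    2    3    2    3    1    3

3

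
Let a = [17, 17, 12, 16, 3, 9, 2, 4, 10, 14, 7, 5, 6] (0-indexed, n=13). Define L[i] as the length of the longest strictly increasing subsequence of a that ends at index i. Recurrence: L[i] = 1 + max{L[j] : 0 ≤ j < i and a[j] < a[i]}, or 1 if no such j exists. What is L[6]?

1

   i    0    1    2    3    4    5    6    7    8    9   10   11   12
a[i]   17   17   12   16    3    9    2    4   10   14    7    5    6
L[i]    1    1    1    2    1    2    1    2    3    4    3    3    4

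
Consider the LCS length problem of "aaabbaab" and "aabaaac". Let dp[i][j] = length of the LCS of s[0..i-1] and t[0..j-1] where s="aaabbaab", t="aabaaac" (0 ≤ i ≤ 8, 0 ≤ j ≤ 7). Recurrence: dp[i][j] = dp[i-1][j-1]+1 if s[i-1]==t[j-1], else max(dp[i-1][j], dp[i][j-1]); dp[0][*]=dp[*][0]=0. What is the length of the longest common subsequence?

5

   ''  a  a  b  a  a  a  c
''  0  0  0  0  0  0  0  0
 a  0  1  1  1  1  1  1  1
 a  0  1  2  2  2  2  2  2
 a  0  1  2  2  3  3  3  3
 b  0  1  2  3  3  3  3  3
 b  0  1  2  3  3  3  3  3
 a  0  1  2  3  4  4  4  4
 a  0  1  2  3  4  5  5  5
 b  0  1  2  3  4  5  5  5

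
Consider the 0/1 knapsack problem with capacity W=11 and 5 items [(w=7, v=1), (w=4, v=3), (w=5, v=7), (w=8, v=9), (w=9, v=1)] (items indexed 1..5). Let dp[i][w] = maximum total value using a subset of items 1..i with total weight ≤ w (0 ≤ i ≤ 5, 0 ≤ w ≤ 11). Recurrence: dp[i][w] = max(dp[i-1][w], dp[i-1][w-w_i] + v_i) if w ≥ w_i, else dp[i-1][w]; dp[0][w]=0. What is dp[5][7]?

i\w   0   1   2   3   4   5   6   7   8   9  10  11
  0   0   0   0   0   0   0   0   0   0   0   0   0
  1   0   0   0   0   0   0   0   1   1   1   1   1
  2   0   0   0   0   3   3   3   3   3   3   3   4
  3   0   0   0   0   3   7   7   7   7  10  10  10
  4   0   0   0   0   3   7   7   7   9  10  10  10
  5   0   0   0   0   3   7   7   7   9  10  10  10

7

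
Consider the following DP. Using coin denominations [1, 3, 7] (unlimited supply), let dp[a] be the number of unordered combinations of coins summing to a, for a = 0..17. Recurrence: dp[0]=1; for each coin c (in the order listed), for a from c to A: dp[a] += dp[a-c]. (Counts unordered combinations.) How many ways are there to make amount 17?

after  coin     0     1     2     3     4     5     6     7     8     9    10    11    12    13    14    15    16    17
          1     1     1     1     1     1     1     1     1     1     1     1     1     1     1     1     1     1     1
          3     1     1     1     2     2     2     3     3     3     4     4     4     5     5     5     6     6     6
          7     1     1     1     2     2     2     3     4     4     5     6     6     7     8     9    10    11    12

12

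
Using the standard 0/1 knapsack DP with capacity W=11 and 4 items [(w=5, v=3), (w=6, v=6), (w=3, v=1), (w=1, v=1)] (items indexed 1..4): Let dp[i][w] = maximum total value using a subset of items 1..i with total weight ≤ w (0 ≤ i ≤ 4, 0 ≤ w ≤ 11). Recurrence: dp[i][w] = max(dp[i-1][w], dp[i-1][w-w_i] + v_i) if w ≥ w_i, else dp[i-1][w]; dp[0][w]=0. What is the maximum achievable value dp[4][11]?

9

i\w   0   1   2   3   4   5   6   7   8   9  10  11
  0   0   0   0   0   0   0   0   0   0   0   0   0
  1   0   0   0   0   0   3   3   3   3   3   3   3
  2   0   0   0   0   0   3   6   6   6   6   6   9
  3   0   0   0   1   1   3   6   6   6   7   7   9
  4   0   1   1   1   2   3   6   7   7   7   8   9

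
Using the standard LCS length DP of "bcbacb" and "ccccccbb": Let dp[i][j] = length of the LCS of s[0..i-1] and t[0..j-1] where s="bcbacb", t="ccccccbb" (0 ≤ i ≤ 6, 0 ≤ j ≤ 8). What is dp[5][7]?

2

   ''  c  c  c  c  c  c  b  b
''  0  0  0  0  0  0  0  0  0
 b  0  0  0  0  0  0  0  1  1
 c  0  1  1  1  1  1  1  1  1
 b  0  1  1  1  1  1  1  2  2
 a  0  1  1  1  1  1  1  2  2
 c  0  1  2  2  2  2  2  2  2
 b  0  1  2  2  2  2  2  3  3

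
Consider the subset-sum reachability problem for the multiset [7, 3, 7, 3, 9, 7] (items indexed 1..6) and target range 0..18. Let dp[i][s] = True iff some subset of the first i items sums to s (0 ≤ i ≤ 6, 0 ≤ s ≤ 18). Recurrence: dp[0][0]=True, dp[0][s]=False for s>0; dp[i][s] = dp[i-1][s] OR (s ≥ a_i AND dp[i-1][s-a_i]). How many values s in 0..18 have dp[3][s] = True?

i\s   0   1   2   3   4   5   6   7   8   9  10  11  12  13  14  15  16  17  18
  0   T   F   F   F   F   F   F   F   F   F   F   F   F   F   F   F   F   F   F
  1   T   F   F   F   F   F   F   T   F   F   F   F   F   F   F   F   F   F   F
  2   T   F   F   T   F   F   F   T   F   F   T   F   F   F   F   F   F   F   F
  3   T   F   F   T   F   F   F   T   F   F   T   F   F   F   T   F   F   T   F
  4   T   F   F   T   F   F   T   T   F   F   T   F   F   T   T   F   F   T   F
  5   T   F   F   T   F   F   T   T   F   T   T   F   T   T   T   T   T   T   F
  6   T   F   F   T   F   F   T   T   F   T   T   F   T   T   T   T   T   T   F

6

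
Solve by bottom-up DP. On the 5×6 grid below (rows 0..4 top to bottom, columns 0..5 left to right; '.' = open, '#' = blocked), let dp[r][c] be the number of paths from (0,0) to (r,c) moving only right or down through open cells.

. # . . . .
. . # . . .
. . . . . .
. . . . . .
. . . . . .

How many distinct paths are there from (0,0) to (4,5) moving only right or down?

36

r\c   0   1   2   3   4   5
  0   1   0   0   0   0   0
  1   1   1   0   0   0   0
  2   1   2   2   2   2   2
  3   1   3   5   7   9  11
  4   1   4   9  16  25  36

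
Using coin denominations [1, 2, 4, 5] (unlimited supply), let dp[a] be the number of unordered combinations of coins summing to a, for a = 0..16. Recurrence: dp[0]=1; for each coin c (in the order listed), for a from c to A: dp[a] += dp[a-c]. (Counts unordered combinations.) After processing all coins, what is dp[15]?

after  coin     0     1     2     3     4     5     6     7     8     9    10    11    12    13    14    15    16
          1     1     1     1     1     1     1     1     1     1     1     1     1     1     1     1     1     1
          2     1     1     2     2     3     3     4     4     5     5     6     6     7     7     8     8     9
          4     1     1     2     2     4     4     6     6     9     9    12    12    16    16    20    20    25
          5     1     1     2     2     4     5     7     8    11    13    17    19    24    27    33    37    44

37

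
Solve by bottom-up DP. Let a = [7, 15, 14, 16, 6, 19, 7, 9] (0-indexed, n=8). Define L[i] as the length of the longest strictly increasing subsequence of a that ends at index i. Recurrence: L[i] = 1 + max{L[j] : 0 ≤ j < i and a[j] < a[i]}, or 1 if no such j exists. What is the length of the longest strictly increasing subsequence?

4

   i    0    1    2    3    4    5    6    7
a[i]    7   15   14   16    6   19    7    9
L[i]    1    2    2    3    1    4    2    3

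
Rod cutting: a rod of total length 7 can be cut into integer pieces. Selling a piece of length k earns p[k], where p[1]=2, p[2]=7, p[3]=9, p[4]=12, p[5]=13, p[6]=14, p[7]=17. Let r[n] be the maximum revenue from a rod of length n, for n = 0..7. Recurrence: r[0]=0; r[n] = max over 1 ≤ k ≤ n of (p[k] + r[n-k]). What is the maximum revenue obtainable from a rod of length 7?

   n    0    1    2    3    4    5    6    7
r[n]    0    2    7    9   14   16   21   23

23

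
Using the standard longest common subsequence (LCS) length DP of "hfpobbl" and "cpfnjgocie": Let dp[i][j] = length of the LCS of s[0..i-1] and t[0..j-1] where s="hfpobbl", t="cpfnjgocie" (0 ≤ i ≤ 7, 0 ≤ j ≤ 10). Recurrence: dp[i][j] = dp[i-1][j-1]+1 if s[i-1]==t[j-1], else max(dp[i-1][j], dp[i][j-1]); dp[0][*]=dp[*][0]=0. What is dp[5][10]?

2

   ''  c  p  f  n  j  g  o  c  i  e
''  0  0  0  0  0  0  0  0  0  0  0
 h  0  0  0  0  0  0  0  0  0  0  0
 f  0  0  0  1  1  1  1  1  1  1  1
 p  0  0  1  1  1  1  1  1  1  1  1
 o  0  0  1  1  1  1  1  2  2  2  2
 b  0  0  1  1  1  1  1  2  2  2  2
 b  0  0  1  1  1  1  1  2  2  2  2
 l  0  0  1  1  1  1  1  2  2  2  2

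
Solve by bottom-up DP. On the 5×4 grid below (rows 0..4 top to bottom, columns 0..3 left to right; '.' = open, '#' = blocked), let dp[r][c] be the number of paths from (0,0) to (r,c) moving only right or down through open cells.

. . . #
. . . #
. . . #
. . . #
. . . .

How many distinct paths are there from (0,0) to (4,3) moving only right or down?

r\c   0   1   2   3
  0   1   1   1   0
  1   1   2   3   0
  2   1   3   6   0
  3   1   4  10   0
  4   1   5  15  15

15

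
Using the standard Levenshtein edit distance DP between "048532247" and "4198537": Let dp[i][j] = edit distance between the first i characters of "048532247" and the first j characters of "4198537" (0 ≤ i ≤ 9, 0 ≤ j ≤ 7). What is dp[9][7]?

   ''  4  1  9  8  5  3  7
''  0  1  2  3  4  5  6  7
 0  1  1  2  3  4  5  6  7
 4  2  1  2  3  4  5  6  7
 8  3  2  2  3  3  4  5  6
 5  4  3  3  3  4  3  4  5
 3  5  4  4  4  4  4  3  4
 2  6  5  5  5  5  5  4  4
 2  7  6  6  6  6  6  5  5
 4  8  7  7  7  7  7  6  6
 7  9  8  8  8  8  8  7  6

6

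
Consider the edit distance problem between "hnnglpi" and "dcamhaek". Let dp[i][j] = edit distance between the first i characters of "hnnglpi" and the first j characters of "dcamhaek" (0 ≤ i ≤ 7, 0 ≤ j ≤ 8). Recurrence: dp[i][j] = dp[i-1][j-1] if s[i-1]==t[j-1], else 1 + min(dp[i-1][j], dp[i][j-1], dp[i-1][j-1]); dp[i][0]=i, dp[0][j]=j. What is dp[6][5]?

6

   ''  d  c  a  m  h  a  e  k
''  0  1  2  3  4  5  6  7  8
 h  1  1  2  3  4  4  5  6  7
 n  2  2  2  3  4  5  5  6  7
 n  3  3  3  3  4  5  6  6  7
 g  4  4  4  4  4  5  6  7  7
 l  5  5  5  5  5  5  6  7  8
 p  6  6  6  6  6  6  6  7  8
 i  7  7  7  7  7  7  7  7  8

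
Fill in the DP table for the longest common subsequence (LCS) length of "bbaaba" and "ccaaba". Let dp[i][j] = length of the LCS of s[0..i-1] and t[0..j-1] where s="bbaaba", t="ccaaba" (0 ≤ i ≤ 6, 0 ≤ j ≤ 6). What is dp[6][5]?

   ''  c  c  a  a  b  a
''  0  0  0  0  0  0  0
 b  0  0  0  0  0  1  1
 b  0  0  0  0  0  1  1
 a  0  0  0  1  1  1  2
 a  0  0  0  1  2  2  2
 b  0  0  0  1  2  3  3
 a  0  0  0  1  2  3  4

3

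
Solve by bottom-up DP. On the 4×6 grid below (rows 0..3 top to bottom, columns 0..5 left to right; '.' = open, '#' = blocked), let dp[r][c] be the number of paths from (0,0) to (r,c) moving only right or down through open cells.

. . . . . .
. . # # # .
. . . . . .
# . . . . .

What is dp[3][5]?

r\c   0   1   2   3   4   5
  0   1   1   1   1   1   1
  1   1   2   0   0   0   1
  2   1   3   3   3   3   4
  3   0   3   6   9  12  16

16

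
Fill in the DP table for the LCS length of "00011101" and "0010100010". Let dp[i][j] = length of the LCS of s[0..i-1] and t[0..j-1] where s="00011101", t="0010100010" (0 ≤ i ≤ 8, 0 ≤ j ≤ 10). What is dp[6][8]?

4

   ''  0  0  1  0  1  0  0  0  1  0
''  0  0  0  0  0  0  0  0  0  0  0
 0  0  1  1  1  1  1  1  1  1  1  1
 0  0  1  2  2  2  2  2  2  2  2  2
 0  0  1  2  2  3  3  3  3  3  3  3
 1  0  1  2  3  3  4  4  4  4  4  4
 1  0  1  2  3  3  4  4  4  4  5  5
 1  0  1  2  3  3  4  4  4  4  5  5
 0  0  1  2  3  4  4  5  5  5  5  6
 1  0  1  2  3  4  5  5  5  5  6  6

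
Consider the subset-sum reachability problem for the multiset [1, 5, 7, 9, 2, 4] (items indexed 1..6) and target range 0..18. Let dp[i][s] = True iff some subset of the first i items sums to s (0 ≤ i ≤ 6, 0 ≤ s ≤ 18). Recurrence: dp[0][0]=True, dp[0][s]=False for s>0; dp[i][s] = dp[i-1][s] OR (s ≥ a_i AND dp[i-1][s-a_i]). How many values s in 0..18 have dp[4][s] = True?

14

i\s   0   1   2   3   4   5   6   7   8   9  10  11  12  13  14  15  16  17  18
  0   T   F   F   F   F   F   F   F   F   F   F   F   F   F   F   F   F   F   F
  1   T   T   F   F   F   F   F   F   F   F   F   F   F   F   F   F   F   F   F
  2   T   T   F   F   F   T   T   F   F   F   F   F   F   F   F   F   F   F   F
  3   T   T   F   F   F   T   T   T   T   F   F   F   T   T   F   F   F   F   F
  4   T   T   F   F   F   T   T   T   T   T   T   F   T   T   T   T   T   T   F
  5   T   T   T   T   F   T   T   T   T   T   T   T   T   T   T   T   T   T   T
  6   T   T   T   T   T   T   T   T   T   T   T   T   T   T   T   T   T   T   T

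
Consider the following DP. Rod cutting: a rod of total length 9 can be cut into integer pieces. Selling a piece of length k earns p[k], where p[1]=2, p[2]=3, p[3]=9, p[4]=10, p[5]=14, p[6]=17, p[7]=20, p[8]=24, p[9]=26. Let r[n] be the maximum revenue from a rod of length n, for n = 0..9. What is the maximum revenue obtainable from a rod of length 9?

27

   n    0    1    2    3    4    5    6    7    8    9
r[n]    0    2    4    9   11   14   18   20   24   27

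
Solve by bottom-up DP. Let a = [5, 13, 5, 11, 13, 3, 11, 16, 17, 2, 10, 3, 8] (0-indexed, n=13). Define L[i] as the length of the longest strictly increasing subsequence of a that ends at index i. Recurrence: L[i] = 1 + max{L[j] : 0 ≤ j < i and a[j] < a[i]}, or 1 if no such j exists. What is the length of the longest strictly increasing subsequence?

   i    0    1    2    3    4    5    6    7    8    9   10   11   12
a[i]    5   13    5   11   13    3   11   16   17    2   10    3    8
L[i]    1    2    1    2    3    1    2    4    5    1    2    2    3

5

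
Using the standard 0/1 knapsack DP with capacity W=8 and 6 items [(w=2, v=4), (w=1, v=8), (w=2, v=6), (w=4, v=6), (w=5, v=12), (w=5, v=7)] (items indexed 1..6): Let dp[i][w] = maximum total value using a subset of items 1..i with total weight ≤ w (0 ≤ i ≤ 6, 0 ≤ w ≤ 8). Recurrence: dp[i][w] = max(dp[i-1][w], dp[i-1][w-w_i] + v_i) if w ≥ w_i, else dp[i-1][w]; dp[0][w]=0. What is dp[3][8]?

18

i\w   0   1   2   3   4   5   6   7   8
  0   0   0   0   0   0   0   0   0   0
  1   0   0   4   4   4   4   4   4   4
  2   0   8   8  12  12  12  12  12  12
  3   0   8   8  14  14  18  18  18  18
  4   0   8   8  14  14  18  18  20  20
  5   0   8   8  14  14  18  20  20  26
  6   0   8   8  14  14  18  20  20  26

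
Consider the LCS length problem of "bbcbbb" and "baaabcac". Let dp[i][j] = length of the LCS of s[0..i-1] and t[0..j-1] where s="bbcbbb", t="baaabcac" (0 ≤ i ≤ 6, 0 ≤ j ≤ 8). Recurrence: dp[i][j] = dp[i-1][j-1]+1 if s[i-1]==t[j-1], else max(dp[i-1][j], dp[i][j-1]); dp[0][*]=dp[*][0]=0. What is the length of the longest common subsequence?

   ''  b  a  a  a  b  c  a  c
''  0  0  0  0  0  0  0  0  0
 b  0  1  1  1  1  1  1  1  1
 b  0  1  1  1  1  2  2  2  2
 c  0  1  1  1  1  2  3  3  3
 b  0  1  1  1  1  2  3  3  3
 b  0  1  1  1  1  2  3  3  3
 b  0  1  1  1  1  2  3  3  3

3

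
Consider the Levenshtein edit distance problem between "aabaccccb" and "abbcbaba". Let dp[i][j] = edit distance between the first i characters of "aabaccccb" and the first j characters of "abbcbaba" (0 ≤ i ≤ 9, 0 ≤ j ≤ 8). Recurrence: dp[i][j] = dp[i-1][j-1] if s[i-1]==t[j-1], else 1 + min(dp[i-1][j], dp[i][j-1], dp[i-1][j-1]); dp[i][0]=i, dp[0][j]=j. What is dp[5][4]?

   ''  a  b  b  c  b  a  b  a
''  0  1  2  3  4  5  6  7  8
 a  1  0  1  2  3  4  5  6  7
 a  2  1  1  2  3  4  4  5  6
 b  3  2  1  1  2  3  4  4  5
 a  4  3  2  2  2  3  3  4  4
 c  5  4  3  3  2  3  4  4  5
 c  6  5  4  4  3  3  4  5  5
 c  7  6  5  5  4  4  4  5  6
 c  8  7  6  6  5  5  5  5  6
 b  9  8  7  6  6  5  6  5  6

2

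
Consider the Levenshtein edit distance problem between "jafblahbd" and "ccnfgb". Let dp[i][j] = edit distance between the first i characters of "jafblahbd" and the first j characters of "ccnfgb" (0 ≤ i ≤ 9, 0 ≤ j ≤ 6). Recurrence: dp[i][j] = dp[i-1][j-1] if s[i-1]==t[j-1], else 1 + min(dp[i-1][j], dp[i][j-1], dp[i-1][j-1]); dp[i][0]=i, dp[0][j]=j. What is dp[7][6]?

   ''  c  c  n  f  g  b
''  0  1  2  3  4  5  6
 j  1  1  2  3  4  5  6
 a  2  2  2  3  4  5  6
 f  3  3  3  3  3  4  5
 b  4  4  4  4  4  4  4
 l  5  5  5  5  5  5  5
 a  6  6  6  6  6  6  6
 h  7  7  7  7  7  7  7
 b  8  8  8  8  8  8  7
 d  9  9  9  9  9  9  8

7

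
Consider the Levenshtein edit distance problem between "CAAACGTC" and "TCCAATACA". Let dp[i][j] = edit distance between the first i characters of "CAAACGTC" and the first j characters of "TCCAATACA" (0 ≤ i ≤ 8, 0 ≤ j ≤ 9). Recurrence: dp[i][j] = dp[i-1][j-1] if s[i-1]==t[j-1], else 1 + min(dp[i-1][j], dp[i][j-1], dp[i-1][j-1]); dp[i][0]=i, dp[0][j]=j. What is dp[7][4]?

   ''  T  C  C  A  A  T  A  C  A
''  0  1  2  3  4  5  6  7  8  9
 C  1  1  1  2  3  4  5  6  7  8
 A  2  2  2  2  2  3  4  5  6  7
 A  3  3  3  3  2  2  3  4  5  6
 A  4  4  4  4  3  2  3  3  4  5
 C  5  5  4  4  4  3  3  4  3  4
 G  6  6  5  5  5  4  4  4  4  4
 T  7  6  6  6  6  5  4  5  5  5
 C  8  7  6  6  7  6  5  5  5  6

6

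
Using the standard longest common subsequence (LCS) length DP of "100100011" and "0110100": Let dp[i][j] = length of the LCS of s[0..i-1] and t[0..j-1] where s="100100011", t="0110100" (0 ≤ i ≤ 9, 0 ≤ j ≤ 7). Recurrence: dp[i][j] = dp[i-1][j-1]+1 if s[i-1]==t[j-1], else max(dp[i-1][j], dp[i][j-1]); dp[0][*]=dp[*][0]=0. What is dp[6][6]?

   ''  0  1  1  0  1  0  0
''  0  0  0  0  0  0  0  0
 1  0  0  1  1  1  1  1  1
 0  0  1  1  1  2  2  2  2
 0  0  1  1  1  2  2  3  3
 1  0  1  2  2  2  3  3  3
 0  0  1  2  2  3  3  4  4
 0  0  1  2  2  3  3  4  5
 0  0  1  2  2  3  3  4  5
 1  0  1  2  3  3  4  4  5
 1  0  1  2  3  3  4  4  5

4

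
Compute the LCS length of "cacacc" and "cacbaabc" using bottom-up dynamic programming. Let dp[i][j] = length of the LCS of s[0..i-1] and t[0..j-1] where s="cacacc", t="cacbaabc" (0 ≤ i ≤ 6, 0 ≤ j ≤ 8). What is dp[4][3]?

   ''  c  a  c  b  a  a  b  c
''  0  0  0  0  0  0  0  0  0
 c  0  1  1  1  1  1  1  1  1
 a  0  1  2  2  2  2  2  2  2
 c  0  1  2  3  3  3  3  3  3
 a  0  1  2  3  3  4  4  4  4
 c  0  1  2  3  3  4  4  4  5
 c  0  1  2  3  3  4  4  4  5

3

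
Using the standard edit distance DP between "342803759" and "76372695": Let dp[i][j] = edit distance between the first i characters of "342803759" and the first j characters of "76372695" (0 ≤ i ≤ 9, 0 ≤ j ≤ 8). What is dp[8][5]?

   ''  7  6  3  7  2  6  9  5
''  0  1  2  3  4  5  6  7  8
 3  1  1  2  2  3  4  5  6  7
 4  2  2  2  3  3  4  5  6  7
 2  3  3  3  3  4  3  4  5  6
 8  4  4  4  4  4  4  4  5  6
 0  5  5  5  5  5  5  5  5  6
 3  6  6  6  5  6  6  6  6  6
 7  7  6  7  6  5  6  7  7  7
 5  8  7  7  7  6  6  7  8  7
 9  9  8  8  8  7  7  7  7  8

6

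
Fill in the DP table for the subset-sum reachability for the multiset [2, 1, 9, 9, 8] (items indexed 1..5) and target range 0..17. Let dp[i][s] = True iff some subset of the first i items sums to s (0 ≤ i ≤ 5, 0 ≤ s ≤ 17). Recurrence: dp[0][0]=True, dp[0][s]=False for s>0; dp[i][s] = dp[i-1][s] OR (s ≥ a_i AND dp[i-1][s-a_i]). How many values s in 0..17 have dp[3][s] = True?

i\s   0   1   2   3   4   5   6   7   8   9  10  11  12  13  14  15  16  17
  0   T   F   F   F   F   F   F   F   F   F   F   F   F   F   F   F   F   F
  1   T   F   T   F   F   F   F   F   F   F   F   F   F   F   F   F   F   F
  2   T   T   T   T   F   F   F   F   F   F   F   F   F   F   F   F   F   F
  3   T   T   T   T   F   F   F   F   F   T   T   T   T   F   F   F   F   F
  4   T   T   T   T   F   F   F   F   F   T   T   T   T   F   F   F   F   F
  5   T   T   T   T   F   F   F   F   T   T   T   T   T   F   F   F   F   T

8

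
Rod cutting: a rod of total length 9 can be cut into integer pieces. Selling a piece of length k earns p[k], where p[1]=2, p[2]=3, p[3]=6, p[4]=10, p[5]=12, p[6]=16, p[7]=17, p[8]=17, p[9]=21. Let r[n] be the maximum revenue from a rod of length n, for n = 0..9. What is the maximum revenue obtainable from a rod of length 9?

   n    0    1    2    3    4    5    6    7    8    9
r[n]    0    2    4    6   10   12   16   18   20   22

22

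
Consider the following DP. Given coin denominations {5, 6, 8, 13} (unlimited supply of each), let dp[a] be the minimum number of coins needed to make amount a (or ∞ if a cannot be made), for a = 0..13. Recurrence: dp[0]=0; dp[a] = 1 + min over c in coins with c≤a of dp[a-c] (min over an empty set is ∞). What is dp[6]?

 a  0  1  2  3  4  5  6  7  8  9 10 11 12 13
dp  0  -  -  -  -  1  1  -  1  -  2  2  2  1
(- denotes ∞ / unreachable)

1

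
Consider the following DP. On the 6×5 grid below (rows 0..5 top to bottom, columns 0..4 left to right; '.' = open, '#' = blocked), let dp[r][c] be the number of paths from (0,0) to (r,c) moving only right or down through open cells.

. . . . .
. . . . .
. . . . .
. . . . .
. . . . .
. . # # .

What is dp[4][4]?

70

r\c   0   1   2   3   4
  0   1   1   1   1   1
  1   1   2   3   4   5
  2   1   3   6  10  15
  3   1   4  10  20  35
  4   1   5  15  35  70
  5   1   6   0   0  70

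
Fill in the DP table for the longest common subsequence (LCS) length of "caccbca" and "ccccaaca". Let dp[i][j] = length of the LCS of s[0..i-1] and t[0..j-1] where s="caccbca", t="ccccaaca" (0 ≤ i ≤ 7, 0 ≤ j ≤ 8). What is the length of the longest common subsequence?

   ''  c  c  c  c  a  a  c  a
''  0  0  0  0  0  0  0  0  0
 c  0  1  1  1  1  1  1  1  1
 a  0  1  1  1  1  2  2  2  2
 c  0  1  2  2  2  2  2  3  3
 c  0  1  2  3  3  3  3  3  3
 b  0  1  2  3  3  3  3  3  3
 c  0  1  2  3  4  4  4  4  4
 a  0  1  2  3  4  5  5  5  5

5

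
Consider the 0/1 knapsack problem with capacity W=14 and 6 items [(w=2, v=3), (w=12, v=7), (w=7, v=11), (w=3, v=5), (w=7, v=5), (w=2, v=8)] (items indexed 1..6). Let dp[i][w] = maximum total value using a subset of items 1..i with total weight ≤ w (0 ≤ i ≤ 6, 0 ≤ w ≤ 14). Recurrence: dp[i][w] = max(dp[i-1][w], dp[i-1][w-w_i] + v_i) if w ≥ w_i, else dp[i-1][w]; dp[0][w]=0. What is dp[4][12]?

i\w   0   1   2   3   4   5   6   7   8   9  10  11  12  13  14
  0   0   0   0   0   0   0   0   0   0   0   0   0   0   0   0
  1   0   0   3   3   3   3   3   3   3   3   3   3   3   3   3
  2   0   0   3   3   3   3   3   3   3   3   3   3   7   7  10
  3   0   0   3   3   3   3   3  11  11  14  14  14  14  14  14
  4   0   0   3   5   5   8   8  11  11  14  16  16  19  19  19
  5   0   0   3   5   5   8   8  11  11  14  16  16  19  19  19
  6   0   0   8   8  11  13  13  16  16  19  19  22  24  24  27

19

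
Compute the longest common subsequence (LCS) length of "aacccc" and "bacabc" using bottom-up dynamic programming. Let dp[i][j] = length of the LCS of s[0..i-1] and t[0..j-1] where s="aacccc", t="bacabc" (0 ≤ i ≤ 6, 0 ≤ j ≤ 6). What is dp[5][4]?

   ''  b  a  c  a  b  c
''  0  0  0  0  0  0  0
 a  0  0  1  1  1  1  1
 a  0  0  1  1  2  2  2
 c  0  0  1  2  2  2  3
 c  0  0  1  2  2  2  3
 c  0  0  1  2  2  2  3
 c  0  0  1  2  2  2  3

2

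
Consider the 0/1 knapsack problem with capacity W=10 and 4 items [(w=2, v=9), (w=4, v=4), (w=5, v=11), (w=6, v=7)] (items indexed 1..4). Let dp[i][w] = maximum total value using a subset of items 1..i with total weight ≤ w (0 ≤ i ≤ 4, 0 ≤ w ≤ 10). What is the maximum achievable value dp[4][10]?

20

i\w   0   1   2   3   4   5   6   7   8   9  10
  0   0   0   0   0   0   0   0   0   0   0   0
  1   0   0   9   9   9   9   9   9   9   9   9
  2   0   0   9   9   9   9  13  13  13  13  13
  3   0   0   9   9   9  11  13  20  20  20  20
  4   0   0   9   9   9  11  13  20  20  20  20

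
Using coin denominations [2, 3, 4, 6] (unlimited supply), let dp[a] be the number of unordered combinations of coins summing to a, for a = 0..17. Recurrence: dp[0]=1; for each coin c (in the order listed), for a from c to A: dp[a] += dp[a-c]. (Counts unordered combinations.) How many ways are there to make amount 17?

13

after  coin     0     1     2     3     4     5     6     7     8     9    10    11    12    13    14    15    16    17
          2     1     0     1     0     1     0     1     0     1     0     1     0     1     0     1     0     1     0
          3     1     0     1     1     1     1     2     1     2     2     2     2     3     2     3     3     3     3
          4     1     0     1     1     2     1     3     2     4     3     5     4     7     5     8     7    10     8
          6     1     0     1     1     2     1     4     2     5     4     7     5    11     7    13    11    17    13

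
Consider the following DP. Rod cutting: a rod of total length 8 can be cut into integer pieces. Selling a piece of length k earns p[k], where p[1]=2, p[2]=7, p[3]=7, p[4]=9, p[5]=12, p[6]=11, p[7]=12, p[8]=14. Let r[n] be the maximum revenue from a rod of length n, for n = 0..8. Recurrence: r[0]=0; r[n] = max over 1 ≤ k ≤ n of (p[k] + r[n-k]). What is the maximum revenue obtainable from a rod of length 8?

   n    0    1    2    3    4    5    6    7    8
r[n]    0    2    7    9   14   16   21   23   28

28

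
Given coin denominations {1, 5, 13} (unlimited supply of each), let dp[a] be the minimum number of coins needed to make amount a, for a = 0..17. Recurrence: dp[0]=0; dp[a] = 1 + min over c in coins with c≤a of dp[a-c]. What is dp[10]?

2

 a  0  1  2  3  4  5  6  7  8  9 10 11 12 13 14 15 16 17
dp  0  1  2  3  4  1  2  3  4  5  2  3  4  1  2  3  4  5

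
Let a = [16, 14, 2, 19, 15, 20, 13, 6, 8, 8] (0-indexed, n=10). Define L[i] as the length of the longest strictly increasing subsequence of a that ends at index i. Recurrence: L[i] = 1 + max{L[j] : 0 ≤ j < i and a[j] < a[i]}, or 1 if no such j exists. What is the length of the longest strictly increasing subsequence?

   i    0    1    2    3    4    5    6    7    8    9
a[i]   16   14    2   19   15   20   13    6    8    8
L[i]    1    1    1    2    2    3    2    2    3    3

3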